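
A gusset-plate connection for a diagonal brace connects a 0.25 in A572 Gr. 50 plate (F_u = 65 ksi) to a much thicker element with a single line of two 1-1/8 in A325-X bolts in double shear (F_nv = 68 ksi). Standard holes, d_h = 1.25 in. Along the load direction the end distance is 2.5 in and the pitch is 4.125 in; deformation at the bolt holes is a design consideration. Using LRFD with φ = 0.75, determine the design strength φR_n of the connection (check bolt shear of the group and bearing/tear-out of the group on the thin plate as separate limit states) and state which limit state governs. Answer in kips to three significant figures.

60.3 kips (bearing governs)

Bolt shear: A_b = π·1.125²/4 = 0.994 in²; R_n = 68 × 0.994 × 2 × 2 = 270.4 kips → 0.75 × 270.4 = 203 kips.
Bearing (1.2 l_c t F_u ≤ 2.4 d t F_u): upper limit = 2.4·1.125·0.25·65 = 43.87 kips.
  Edge l_c = 2.5 − 1.25/2 = 1.875 → r_n = 36.56 kips; interior l_c = 4.125 − 1.25 = 2.875 → r_n = 43.87 kips.
  R_n,bearing = 1·36.56 + 1·43.87 = 80.44 kips → 0.75 × 80.44 = 60.3 kips.
Bearing governs: 60.3 kips.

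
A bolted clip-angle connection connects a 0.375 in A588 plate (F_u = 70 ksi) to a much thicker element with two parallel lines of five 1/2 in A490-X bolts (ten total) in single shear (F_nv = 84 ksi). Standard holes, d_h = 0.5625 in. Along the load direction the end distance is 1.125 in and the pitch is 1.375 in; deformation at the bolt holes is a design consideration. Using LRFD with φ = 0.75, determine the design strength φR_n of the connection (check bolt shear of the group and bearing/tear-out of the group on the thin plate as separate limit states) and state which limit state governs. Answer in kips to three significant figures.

Bolt shear: A_b = π·0.5²/4 = 0.1963 in²; R_n = 84 × 0.1963 × 10 × 1 = 164.9 kips → 0.75 × 164.9 = 124 kips.
Bearing (1.2 l_c t F_u ≤ 2.4 d t F_u): upper limit = 2.4·0.5·0.375·70 = 31.5 kips.
  Edge l_c = 1.125 − 0.5625/2 = 0.8438 → r_n = 26.58 kips; interior l_c = 1.375 − 0.5625 = 0.8125 → r_n = 25.59 kips.
  R_n,bearing = 2·26.58 + 8·25.59 = 257.9 kips → 0.75 × 257.9 = 193 kips.
Bolt shear governs: 124 kips.

124 kips (bolt shear governs)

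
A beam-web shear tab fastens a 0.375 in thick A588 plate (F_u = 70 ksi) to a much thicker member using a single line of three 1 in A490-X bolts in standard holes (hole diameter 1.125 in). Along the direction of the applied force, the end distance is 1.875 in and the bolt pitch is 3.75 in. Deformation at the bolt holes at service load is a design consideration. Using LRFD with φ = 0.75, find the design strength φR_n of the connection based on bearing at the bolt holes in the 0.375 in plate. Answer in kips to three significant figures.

Per bolt r_n = 1.2 l_c t F_u ≤ 2.4 d t F_u; upper limit = 2.4 × 1 × 0.375 × 70 = 63 kips.
Edge bolt: l_c = 1.875 − 1.125/2 = 1.312 in → 1.2 × 1.312 × 0.375 × 70 = 41.34 → r_n = 41.34 kips.
Interior bolts: l_c = 3.75 − 1.125 = 2.625 in → 1.2 × 2.625 × 0.375 × 70 = 82.69 → r_n = 63 kips.
R_n = 1 × 41.34 + 2 × 63 = 167.3 kips.
Design strength φR_n = 0.75 × 167.3 = 126 kips.

126 kips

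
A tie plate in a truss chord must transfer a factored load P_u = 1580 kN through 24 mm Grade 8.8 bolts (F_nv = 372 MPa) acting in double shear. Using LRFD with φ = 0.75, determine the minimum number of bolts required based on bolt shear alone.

7 bolts

A_b = π·24²/4 = 452.4 mm².
Per-bolt design strength φR_n = 0.75 × 372 × 452.4 × 2 / 1000 = 252.4 kN.
n ≥ 1580 / 252.4 = 6.259 → use 7 bolts.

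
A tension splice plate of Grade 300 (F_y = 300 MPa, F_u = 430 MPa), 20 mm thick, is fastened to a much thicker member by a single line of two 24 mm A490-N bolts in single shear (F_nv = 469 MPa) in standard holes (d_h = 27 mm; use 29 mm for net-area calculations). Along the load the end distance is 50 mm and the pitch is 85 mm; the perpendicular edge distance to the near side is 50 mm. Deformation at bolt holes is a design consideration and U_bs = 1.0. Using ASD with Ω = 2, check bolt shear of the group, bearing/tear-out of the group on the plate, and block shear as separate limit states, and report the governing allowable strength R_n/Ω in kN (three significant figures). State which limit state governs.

212 kN (bolt shear governs)

Bolt shear: A_b = π·24²/4 = 452.4 mm²; R_n = 469 × 452.4 × 2 × 1 / 1000 = 424.3 kN → 424.3 / 2 = 212 kN.
Bearing: edge l_c = 36.5, r_n = 376.7 kN; interior l_c = 58, r_n = 495.4 kN; R_n = 376.7 + 1·495.4 = 872 kN → 436 kN.
Block shear: A_gv = 2700, A_nv = 1830, A_nt = 710 mm²; R_n = min(0.6F_uA_nv, 0.6F_yA_gv) + U_bs·F_u·A_nt = 777.4 kN → 389 kN.
Bolt shear governs: 212 kN.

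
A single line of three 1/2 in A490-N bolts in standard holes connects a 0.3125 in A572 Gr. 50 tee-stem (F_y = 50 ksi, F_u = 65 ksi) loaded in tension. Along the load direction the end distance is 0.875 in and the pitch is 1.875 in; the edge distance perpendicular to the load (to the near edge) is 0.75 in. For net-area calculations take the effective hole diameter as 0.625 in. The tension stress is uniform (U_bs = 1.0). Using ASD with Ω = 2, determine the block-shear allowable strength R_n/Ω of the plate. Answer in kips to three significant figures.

23.1 kips

Shear plane L_v = 0.875 + 2·1.875 = 4.625 in; A_gv = 4.625 × 0.3125 = 1.445 in².
A_nv = (4.625 − 2.5·0.625) × 0.3125 = 0.957 in².
A_nt = (0.75 − 0.5·0.625) × 0.3125 = 0.1367 in².
0.6 F_u A_nv = 37.32 kips; 0.6 F_y A_gv = 43.36 kips → shear rupture governs the shear term.
R_n = 37.32 + 1.0 × 65 × 0.1367 = 46.21 kips.
Allowable strength R_n/Ω = 46.21 / 2 = 23.1 kips.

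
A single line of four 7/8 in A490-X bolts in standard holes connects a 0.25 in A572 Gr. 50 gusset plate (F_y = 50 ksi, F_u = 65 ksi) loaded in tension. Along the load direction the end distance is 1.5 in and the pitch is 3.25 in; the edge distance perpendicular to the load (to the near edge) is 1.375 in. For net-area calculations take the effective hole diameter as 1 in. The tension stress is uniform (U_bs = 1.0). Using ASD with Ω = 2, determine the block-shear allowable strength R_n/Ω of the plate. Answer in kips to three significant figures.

Shear plane L_v = 1.5 + 3·3.25 = 11.25 in; A_gv = 11.25 × 0.25 = 2.812 in².
A_nv = (11.25 − 3.5·1) × 0.25 = 1.938 in².
A_nt = (1.375 − 0.5·1) × 0.25 = 0.2188 in².
0.6 F_u A_nv = 75.56 kips; 0.6 F_y A_gv = 84.38 kips → shear rupture governs the shear term.
R_n = 75.56 + 1.0 × 65 × 0.2188 = 89.78 kips.
Allowable strength R_n/Ω = 89.78 / 2 = 44.9 kips.

44.9 kips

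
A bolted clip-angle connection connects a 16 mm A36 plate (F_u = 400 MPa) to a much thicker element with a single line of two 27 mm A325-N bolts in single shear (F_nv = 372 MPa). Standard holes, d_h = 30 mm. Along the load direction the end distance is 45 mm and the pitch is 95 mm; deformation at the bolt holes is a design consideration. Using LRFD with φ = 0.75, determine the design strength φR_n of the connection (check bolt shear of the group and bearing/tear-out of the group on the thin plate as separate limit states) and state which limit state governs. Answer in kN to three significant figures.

Bolt shear: A_b = π·27²/4 = 572.6 mm²; R_n = 372 × 572.6 × 2 × 1 / 1000 = 426 kN → 0.75 × 426 = 319 kN.
Bearing (1.2 l_c t F_u ≤ 2.4 d t F_u): upper limit = 2.4·27·16·400 / 1000 = 414.7 kN.
  Edge l_c = 45 − 30/2 = 30 → r_n = 230.4 kN; interior l_c = 95 − 30 = 65 → r_n = 414.7 kN.
  R_n,bearing = 1·230.4 + 1·414.7 = 645.1 kN → 0.75 × 645.1 = 484 kN.
Bolt shear governs: 319 kN.

319 kN (bolt shear governs)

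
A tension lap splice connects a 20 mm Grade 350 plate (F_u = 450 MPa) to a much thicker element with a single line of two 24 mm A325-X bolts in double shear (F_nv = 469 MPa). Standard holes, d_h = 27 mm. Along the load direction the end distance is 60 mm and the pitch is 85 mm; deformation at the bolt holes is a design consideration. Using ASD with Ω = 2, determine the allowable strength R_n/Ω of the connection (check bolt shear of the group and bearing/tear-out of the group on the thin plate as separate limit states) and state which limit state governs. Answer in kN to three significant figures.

Bolt shear: A_b = π·24²/4 = 452.4 mm²; R_n = 469 × 452.4 × 2 × 2 / 1000 = 848.7 kN → 848.7 / 2 = 424 kN.
Bearing (1.2 l_c t F_u ≤ 2.4 d t F_u): upper limit = 2.4·24·20·450 / 1000 = 518.4 kN.
  Edge l_c = 60 − 27/2 = 46.5 → r_n = 502.2 kN; interior l_c = 85 − 27 = 58 → r_n = 518.4 kN.
  R_n,bearing = 1·502.2 + 1·518.4 = 1021 kN → 1021 / 2 = 510 kN.
Bolt shear governs: 424 kN.

424 kN (bolt shear governs)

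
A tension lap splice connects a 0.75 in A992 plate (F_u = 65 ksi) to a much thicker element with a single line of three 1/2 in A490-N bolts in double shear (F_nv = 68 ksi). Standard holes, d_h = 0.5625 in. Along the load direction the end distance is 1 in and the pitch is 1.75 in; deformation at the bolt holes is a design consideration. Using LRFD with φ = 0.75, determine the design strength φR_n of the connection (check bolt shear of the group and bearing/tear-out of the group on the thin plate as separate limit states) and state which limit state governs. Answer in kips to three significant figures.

Bolt shear: A_b = π·0.5²/4 = 0.1963 in²; R_n = 68 × 0.1963 × 3 × 2 = 80.11 kips → 0.75 × 80.11 = 60.1 kips.
Bearing (1.2 l_c t F_u ≤ 2.4 d t F_u): upper limit = 2.4·0.5·0.75·65 = 58.5 kips.
  Edge l_c = 1 − 0.5625/2 = 0.7188 → r_n = 42.05 kips; interior l_c = 1.75 − 0.5625 = 1.188 → r_n = 58.5 kips.
  R_n,bearing = 1·42.05 + 2·58.5 = 159 kips → 0.75 × 159 = 119 kips.
Bolt shear governs: 60.1 kips.

60.1 kips (bolt shear governs)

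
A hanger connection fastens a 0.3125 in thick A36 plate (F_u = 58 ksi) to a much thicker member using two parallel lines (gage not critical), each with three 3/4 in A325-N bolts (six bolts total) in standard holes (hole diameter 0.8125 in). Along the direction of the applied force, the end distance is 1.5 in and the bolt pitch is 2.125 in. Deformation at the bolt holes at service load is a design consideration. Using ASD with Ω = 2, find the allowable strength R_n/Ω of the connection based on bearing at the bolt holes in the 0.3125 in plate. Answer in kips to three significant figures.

80.9 kips

Per bolt r_n = 1.2 l_c t F_u ≤ 2.4 d t F_u; upper limit = 2.4 × 0.75 × 0.3125 × 58 = 32.62 kips.
Edge bolt: l_c = 1.5 − 0.8125/2 = 1.094 in → 1.2 × 1.094 × 0.3125 × 58 = 23.79 → r_n = 23.79 kips.
Interior bolts: l_c = 2.125 − 0.8125 = 1.312 in → 1.2 × 1.312 × 0.3125 × 58 = 28.55 → r_n = 28.55 kips.
R_n = 2 × 23.79 + 4 × 28.55 = 161.8 kips.
Allowable strength R_n/Ω = 161.8 / 2 = 80.9 kips.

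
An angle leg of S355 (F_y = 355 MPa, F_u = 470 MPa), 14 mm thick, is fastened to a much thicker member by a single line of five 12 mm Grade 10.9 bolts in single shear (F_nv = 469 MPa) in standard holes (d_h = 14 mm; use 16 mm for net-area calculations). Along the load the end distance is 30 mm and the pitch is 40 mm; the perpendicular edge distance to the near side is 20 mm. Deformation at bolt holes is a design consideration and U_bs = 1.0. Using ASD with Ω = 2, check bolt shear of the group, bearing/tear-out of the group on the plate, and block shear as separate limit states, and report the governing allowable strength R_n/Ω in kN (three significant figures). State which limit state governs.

133 kN (bolt shear governs)

Bolt shear: A_b = π·12²/4 = 113.1 mm²; R_n = 469 × 113.1 × 5 × 1 / 1000 = 265.2 kN → 265.2 / 2 = 133 kN.
Bearing: edge l_c = 23, r_n = 181.6 kN; interior l_c = 26, r_n = 189.5 kN; R_n = 181.6 + 4·189.5 = 939.6 kN → 470 kN.
Block shear: A_gv = 2660, A_nv = 1652, A_nt = 168 mm²; R_n = min(0.6F_uA_nv, 0.6F_yA_gv) + U_bs·F_u·A_nt = 544.8 kN → 272 kN.
Bolt shear governs: 133 kN.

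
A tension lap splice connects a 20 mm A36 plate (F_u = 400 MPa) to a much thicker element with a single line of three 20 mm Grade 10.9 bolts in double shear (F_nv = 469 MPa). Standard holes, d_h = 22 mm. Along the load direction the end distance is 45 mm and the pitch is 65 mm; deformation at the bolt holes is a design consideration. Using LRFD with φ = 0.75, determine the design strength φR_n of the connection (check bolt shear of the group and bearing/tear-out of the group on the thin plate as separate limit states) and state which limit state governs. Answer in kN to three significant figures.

Bolt shear: A_b = π·20²/4 = 314.2 mm²; R_n = 469 × 314.2 × 3 × 2 / 1000 = 884 kN → 0.75 × 884 = 663 kN.
Bearing (1.2 l_c t F_u ≤ 2.4 d t F_u): upper limit = 2.4·20·20·400 / 1000 = 384 kN.
  Edge l_c = 45 − 22/2 = 34 → r_n = 326.4 kN; interior l_c = 65 − 22 = 43 → r_n = 384 kN.
  R_n,bearing = 1·326.4 + 2·384 = 1094 kN → 0.75 × 1094 = 821 kN.
Bolt shear governs: 663 kN.

663 kN (bolt shear governs)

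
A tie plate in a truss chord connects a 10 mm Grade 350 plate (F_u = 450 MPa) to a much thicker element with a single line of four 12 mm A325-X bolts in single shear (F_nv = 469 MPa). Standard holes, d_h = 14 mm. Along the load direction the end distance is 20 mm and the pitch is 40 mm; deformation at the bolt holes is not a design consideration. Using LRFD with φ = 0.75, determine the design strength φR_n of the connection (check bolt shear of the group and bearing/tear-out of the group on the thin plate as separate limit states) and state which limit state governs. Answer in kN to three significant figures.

Bolt shear: A_b = π·12²/4 = 113.1 mm²; R_n = 469 × 113.1 × 4 × 1 / 1000 = 212.2 kN → 0.75 × 212.2 = 159 kN.
Bearing (1.5 l_c t F_u ≤ 3.0 d t F_u): upper limit = 3.0·12·10·450 / 1000 = 162 kN.
  Edge l_c = 20 − 14/2 = 13 → r_n = 87.75 kN; interior l_c = 40 − 14 = 26 → r_n = 162 kN.
  R_n,bearing = 1·87.75 + 3·162 = 573.8 kN → 0.75 × 573.8 = 430 kN.
Bolt shear governs: 159 kN.

159 kN (bolt shear governs)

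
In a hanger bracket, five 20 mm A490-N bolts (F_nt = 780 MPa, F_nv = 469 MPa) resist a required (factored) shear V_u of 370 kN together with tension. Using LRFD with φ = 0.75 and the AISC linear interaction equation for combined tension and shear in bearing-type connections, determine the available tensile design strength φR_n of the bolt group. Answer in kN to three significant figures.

579 kN

A_b = π·20²/4 = 314.2 mm²; f_rv = 370 × 1000 / (5 × 314.2) = 235.5 MPa.
F'_nt = 1.3 F_nt − (F_nt / φF_nv) f_rv = 1.3·780 − (780/(0.75·469))·235.5 = 491.7 MPa, capped at F_nt → F'_nt = 491.7 MPa.
R_n = F'_nt · A_b · n = 491.7 × 314.2 × 5 / 1000 = 772.3 kN.
Design strength φR_n = 0.75 × 772.3 = 579 kN.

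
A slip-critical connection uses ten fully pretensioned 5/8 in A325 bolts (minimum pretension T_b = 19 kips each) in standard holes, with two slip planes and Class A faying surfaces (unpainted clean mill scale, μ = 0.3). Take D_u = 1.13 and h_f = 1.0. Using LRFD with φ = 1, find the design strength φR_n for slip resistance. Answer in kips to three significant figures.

129 kips

R_n = μ · D_u · h_f · T_b · n_s · n_b = 0.3 × 1.13 × 1.0 × 19 × 2 × 10 = 128.8 kips.
Design strength φR_n = 1 × 128.8 = 129 kips.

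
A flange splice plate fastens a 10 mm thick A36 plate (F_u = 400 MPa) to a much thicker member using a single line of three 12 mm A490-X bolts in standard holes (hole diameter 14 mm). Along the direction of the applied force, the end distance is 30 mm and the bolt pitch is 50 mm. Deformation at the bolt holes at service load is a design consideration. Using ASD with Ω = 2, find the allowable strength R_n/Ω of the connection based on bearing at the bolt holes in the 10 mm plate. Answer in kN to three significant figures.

170 kN

Per bolt r_n = 1.2 l_c t F_u ≤ 2.4 d t F_u; upper limit = 2.4 × 12 × 10 × 400 / 1000 = 115.2 kN.
Edge bolt: l_c = 30 − 14/2 = 23 mm → 1.2 × 23 × 10 × 400 / 1000 = 110.4 → r_n = 110.4 kN.
Interior bolts: l_c = 50 − 14 = 36 mm → 1.2 × 36 × 10 × 400 / 1000 = 172.8 → r_n = 115.2 kN.
R_n = 1 × 110.4 + 2 × 115.2 = 340.8 kN.
Allowable strength R_n/Ω = 340.8 / 2 = 170 kN.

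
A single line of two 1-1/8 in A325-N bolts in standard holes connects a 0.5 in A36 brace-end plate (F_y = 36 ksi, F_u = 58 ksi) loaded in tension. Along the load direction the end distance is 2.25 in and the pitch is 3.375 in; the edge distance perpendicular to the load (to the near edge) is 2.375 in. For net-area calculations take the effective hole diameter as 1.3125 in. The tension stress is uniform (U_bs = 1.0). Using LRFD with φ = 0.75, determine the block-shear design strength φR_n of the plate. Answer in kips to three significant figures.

Shear plane L_v = 2.25 + 1·3.375 = 5.625 in; A_gv = 5.625 × 0.5 = 2.812 in².
A_nv = (5.625 − 1.5·1.3125) × 0.5 = 1.828 in².
A_nt = (2.375 − 0.5·1.3125) × 0.5 = 0.8594 in².
0.6 F_u A_nv = 63.62 kips; 0.6 F_y A_gv = 60.75 kips → shear yielding governs the shear term.
R_n = 60.75 + 1.0 × 58 × 0.8594 = 110.6 kips.
Design strength φR_n = 0.75 × 110.6 = 82.9 kips.

82.9 kips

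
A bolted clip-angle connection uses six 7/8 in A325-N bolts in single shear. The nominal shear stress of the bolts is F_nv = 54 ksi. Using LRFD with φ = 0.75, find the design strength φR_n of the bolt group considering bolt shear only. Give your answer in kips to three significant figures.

A_b = π × 0.875² / 4 = 0.6013 in².
R_n = F_nv · A_b · n · n_s = 54 × 0.6013 × 6 × 1 = 194.8 kips.
Design strength φR_n = 0.75 × 194.8 = 146 kips.

146 kips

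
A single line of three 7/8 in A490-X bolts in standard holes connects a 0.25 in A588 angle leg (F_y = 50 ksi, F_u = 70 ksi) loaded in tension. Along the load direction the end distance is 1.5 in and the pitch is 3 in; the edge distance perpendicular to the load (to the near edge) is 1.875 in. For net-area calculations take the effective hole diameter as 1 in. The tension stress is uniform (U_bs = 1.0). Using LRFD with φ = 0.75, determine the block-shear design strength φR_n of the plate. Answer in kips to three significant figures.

Shear plane L_v = 1.5 + 2·3 = 7.5 in; A_gv = 7.5 × 0.25 = 1.875 in².
A_nv = (7.5 − 2.5·1) × 0.25 = 1.25 in².
A_nt = (1.875 − 0.5·1) × 0.25 = 0.3438 in².
0.6 F_u A_nv = 52.5 kips; 0.6 F_y A_gv = 56.25 kips → shear rupture governs the shear term.
R_n = 52.5 + 1.0 × 70 × 0.3438 = 76.56 kips.
Design strength φR_n = 0.75 × 76.56 = 57.4 kips.

57.4 kips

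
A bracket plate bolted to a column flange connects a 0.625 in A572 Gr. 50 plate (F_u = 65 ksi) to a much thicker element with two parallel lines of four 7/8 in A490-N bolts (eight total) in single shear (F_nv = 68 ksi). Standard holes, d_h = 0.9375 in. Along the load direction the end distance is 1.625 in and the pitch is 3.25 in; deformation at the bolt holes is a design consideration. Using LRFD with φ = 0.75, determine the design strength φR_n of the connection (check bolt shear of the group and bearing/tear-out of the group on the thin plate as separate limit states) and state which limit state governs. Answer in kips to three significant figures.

245 kips (bolt shear governs)

Bolt shear: A_b = π·0.875²/4 = 0.6013 in²; R_n = 68 × 0.6013 × 8 × 1 = 327.1 kips → 0.75 × 327.1 = 245 kips.
Bearing (1.2 l_c t F_u ≤ 2.4 d t F_u): upper limit = 2.4·0.875·0.625·65 = 85.31 kips.
  Edge l_c = 1.625 − 0.9375/2 = 1.156 → r_n = 56.37 kips; interior l_c = 3.25 − 0.9375 = 2.312 → r_n = 85.31 kips.
  R_n,bearing = 2·56.37 + 6·85.31 = 624.6 kips → 0.75 × 624.6 = 468 kips.
Bolt shear governs: 245 kips.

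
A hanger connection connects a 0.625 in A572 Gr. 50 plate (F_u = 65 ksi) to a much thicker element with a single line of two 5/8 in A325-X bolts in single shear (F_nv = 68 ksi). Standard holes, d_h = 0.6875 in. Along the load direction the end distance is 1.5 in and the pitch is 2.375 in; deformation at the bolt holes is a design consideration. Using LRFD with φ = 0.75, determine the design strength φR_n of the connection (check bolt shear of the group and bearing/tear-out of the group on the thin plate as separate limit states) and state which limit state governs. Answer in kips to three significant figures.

31.3 kips (bolt shear governs)

Bolt shear: A_b = π·0.625²/4 = 0.3068 in²; R_n = 68 × 0.3068 × 2 × 1 = 41.72 kips → 0.75 × 41.72 = 31.3 kips.
Bearing (1.2 l_c t F_u ≤ 2.4 d t F_u): upper limit = 2.4·0.625·0.625·65 = 60.94 kips.
  Edge l_c = 1.5 − 0.6875/2 = 1.156 → r_n = 56.37 kips; interior l_c = 2.375 − 0.6875 = 1.688 → r_n = 60.94 kips.
  R_n,bearing = 1·56.37 + 1·60.94 = 117.3 kips → 0.75 × 117.3 = 88 kips.
Bolt shear governs: 31.3 kips.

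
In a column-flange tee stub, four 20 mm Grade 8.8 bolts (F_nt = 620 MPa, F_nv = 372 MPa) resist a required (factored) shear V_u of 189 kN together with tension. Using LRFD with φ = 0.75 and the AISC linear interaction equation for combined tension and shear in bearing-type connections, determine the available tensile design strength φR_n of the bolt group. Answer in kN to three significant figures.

A_b = π·20²/4 = 314.2 mm²; f_rv = 189 × 1000 / (4 × 314.2) = 150.4 MPa.
F'_nt = 1.3 F_nt − (F_nt / φF_nv) f_rv = 1.3·620 − (620/(0.75·372))·150.4 = 471.8 MPa, capped at F_nt → F'_nt = 471.8 MPa.
R_n = F'_nt · A_b · n = 471.8 × 314.2 × 4 / 1000 = 592.8 kN.
Design strength φR_n = 0.75 × 592.8 = 445 kN.

445 kN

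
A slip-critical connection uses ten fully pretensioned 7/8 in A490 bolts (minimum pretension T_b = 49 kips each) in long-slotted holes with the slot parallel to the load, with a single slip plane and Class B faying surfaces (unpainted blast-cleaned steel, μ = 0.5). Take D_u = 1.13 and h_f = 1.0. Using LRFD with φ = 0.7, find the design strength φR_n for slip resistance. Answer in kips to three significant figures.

194 kips

R_n = μ · D_u · h_f · T_b · n_s · n_b = 0.5 × 1.13 × 1.0 × 49 × 1 × 10 = 276.8 kips.
Design strength φR_n = 0.7 × 276.8 = 194 kips.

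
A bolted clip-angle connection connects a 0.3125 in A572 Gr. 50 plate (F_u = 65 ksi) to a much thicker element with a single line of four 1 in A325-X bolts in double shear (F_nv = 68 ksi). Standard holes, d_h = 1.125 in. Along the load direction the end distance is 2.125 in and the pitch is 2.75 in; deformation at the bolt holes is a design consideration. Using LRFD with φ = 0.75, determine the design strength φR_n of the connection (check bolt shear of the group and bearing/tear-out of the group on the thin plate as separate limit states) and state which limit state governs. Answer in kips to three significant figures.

118 kips (bearing governs)

Bolt shear: A_b = π·1²/4 = 0.7854 in²; R_n = 68 × 0.7854 × 4 × 2 = 427.3 kips → 0.75 × 427.3 = 320 kips.
Bearing (1.2 l_c t F_u ≤ 2.4 d t F_u): upper limit = 2.4·1·0.3125·65 = 48.75 kips.
  Edge l_c = 2.125 − 1.125/2 = 1.562 → r_n = 38.09 kips; interior l_c = 2.75 − 1.125 = 1.625 → r_n = 39.61 kips.
  R_n,bearing = 1·38.09 + 3·39.61 = 156.9 kips → 0.75 × 156.9 = 118 kips.
Bearing governs: 118 kips.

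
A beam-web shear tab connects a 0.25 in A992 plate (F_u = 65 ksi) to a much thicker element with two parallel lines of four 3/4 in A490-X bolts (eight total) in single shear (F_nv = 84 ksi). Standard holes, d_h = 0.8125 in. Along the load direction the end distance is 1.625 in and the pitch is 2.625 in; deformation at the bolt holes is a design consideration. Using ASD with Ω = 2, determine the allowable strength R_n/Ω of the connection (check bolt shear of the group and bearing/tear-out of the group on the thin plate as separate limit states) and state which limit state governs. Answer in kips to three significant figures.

112 kips (bearing governs)

Bolt shear: A_b = π·0.75²/4 = 0.4418 in²; R_n = 84 × 0.4418 × 8 × 1 = 296.9 kips → 296.9 / 2 = 148 kips.
Bearing (1.2 l_c t F_u ≤ 2.4 d t F_u): upper limit = 2.4·0.75·0.25·65 = 29.25 kips.
  Edge l_c = 1.625 − 0.8125/2 = 1.219 → r_n = 23.77 kips; interior l_c = 2.625 − 0.8125 = 1.812 → r_n = 29.25 kips.
  R_n,bearing = 2·23.77 + 6·29.25 = 223 kips → 223 / 2 = 112 kips.
Bearing governs: 112 kips.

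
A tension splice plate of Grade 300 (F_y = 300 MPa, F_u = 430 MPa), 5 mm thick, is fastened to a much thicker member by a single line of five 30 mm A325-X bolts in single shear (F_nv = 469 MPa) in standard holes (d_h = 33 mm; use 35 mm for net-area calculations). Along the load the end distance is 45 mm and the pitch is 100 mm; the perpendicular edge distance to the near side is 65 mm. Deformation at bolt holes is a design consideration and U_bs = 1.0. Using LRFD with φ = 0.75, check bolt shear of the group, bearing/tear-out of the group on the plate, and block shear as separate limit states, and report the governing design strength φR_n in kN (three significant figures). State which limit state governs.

355 kN (block shear governs)

Bolt shear: A_b = π·30²/4 = 706.9 mm²; R_n = 469 × 706.9 × 5 × 1 / 1000 = 1658 kN → 0.75 × 1658 = 1240 kN.
Bearing: edge l_c = 28.5, r_n = 73.53 kN; interior l_c = 67, r_n = 154.8 kN; R_n = 73.53 + 4·154.8 = 692.7 kN → 520 kN.
Block shear: A_gv = 2225, A_nv = 1438, A_nt = 237.5 mm²; R_n = min(0.6F_uA_nv, 0.6F_yA_gv) + U_bs·F_u·A_nt = 473 kN → 355 kN.
Block shear governs: 355 kN.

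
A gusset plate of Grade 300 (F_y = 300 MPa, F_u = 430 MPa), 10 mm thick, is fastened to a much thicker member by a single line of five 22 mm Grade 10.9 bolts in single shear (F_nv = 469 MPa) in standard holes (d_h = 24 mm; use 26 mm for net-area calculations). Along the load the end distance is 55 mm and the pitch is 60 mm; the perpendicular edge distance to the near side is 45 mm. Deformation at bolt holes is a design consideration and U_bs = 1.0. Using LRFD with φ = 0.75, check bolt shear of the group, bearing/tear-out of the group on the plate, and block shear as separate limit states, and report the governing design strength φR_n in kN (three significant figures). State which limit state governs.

Bolt shear: A_b = π·22²/4 = 380.1 mm²; R_n = 469 × 380.1 × 5 × 1 / 1000 = 891.4 kN → 0.75 × 891.4 = 669 kN.
Bearing: edge l_c = 43, r_n = 221.9 kN; interior l_c = 36, r_n = 185.8 kN; R_n = 221.9 + 4·185.8 = 964.9 kN → 724 kN.
Block shear: A_gv = 2950, A_nv = 1780, A_nt = 320 mm²; R_n = min(0.6F_uA_nv, 0.6F_yA_gv) + U_bs·F_u·A_nt = 596.8 kN → 448 kN.
Block shear governs: 448 kN.

448 kN (block shear governs)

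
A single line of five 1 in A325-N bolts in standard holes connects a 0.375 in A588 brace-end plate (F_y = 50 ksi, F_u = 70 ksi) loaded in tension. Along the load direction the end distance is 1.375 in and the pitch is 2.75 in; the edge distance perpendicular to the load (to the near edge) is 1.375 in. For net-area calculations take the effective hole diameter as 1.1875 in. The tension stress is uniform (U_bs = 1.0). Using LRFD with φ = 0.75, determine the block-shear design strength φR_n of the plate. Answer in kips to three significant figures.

Shear plane L_v = 1.375 + 4·2.75 = 12.38 in; A_gv = 12.38 × 0.375 = 4.641 in².
A_nv = (12.38 − 4.5·1.1875) × 0.375 = 2.637 in².
A_nt = (1.375 − 0.5·1.1875) × 0.375 = 0.293 in².
0.6 F_u A_nv = 110.7 kips; 0.6 F_y A_gv = 139.2 kips → shear rupture governs the shear term.
R_n = 110.7 + 1.0 × 70 × 0.293 = 131.2 kips.
Design strength φR_n = 0.75 × 131.2 = 98.4 kips.

98.4 kips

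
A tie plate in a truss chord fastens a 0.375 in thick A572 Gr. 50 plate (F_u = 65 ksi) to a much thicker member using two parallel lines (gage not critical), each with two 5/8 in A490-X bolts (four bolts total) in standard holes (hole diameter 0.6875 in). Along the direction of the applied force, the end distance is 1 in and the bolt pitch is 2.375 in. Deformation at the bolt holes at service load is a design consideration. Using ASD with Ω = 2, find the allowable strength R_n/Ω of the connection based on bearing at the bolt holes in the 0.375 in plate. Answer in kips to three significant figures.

55.8 kips

Per bolt r_n = 1.2 l_c t F_u ≤ 2.4 d t F_u; upper limit = 2.4 × 0.625 × 0.375 × 65 = 36.56 kips.
Edge bolt: l_c = 1 − 0.6875/2 = 0.6562 in → 1.2 × 0.6562 × 0.375 × 65 = 19.2 → r_n = 19.2 kips.
Interior bolts: l_c = 2.375 − 0.6875 = 1.688 in → 1.2 × 1.688 × 0.375 × 65 = 49.36 → r_n = 36.56 kips.
R_n = 2 × 19.2 + 2 × 36.56 = 111.5 kips.
Allowable strength R_n/Ω = 111.5 / 2 = 55.8 kips.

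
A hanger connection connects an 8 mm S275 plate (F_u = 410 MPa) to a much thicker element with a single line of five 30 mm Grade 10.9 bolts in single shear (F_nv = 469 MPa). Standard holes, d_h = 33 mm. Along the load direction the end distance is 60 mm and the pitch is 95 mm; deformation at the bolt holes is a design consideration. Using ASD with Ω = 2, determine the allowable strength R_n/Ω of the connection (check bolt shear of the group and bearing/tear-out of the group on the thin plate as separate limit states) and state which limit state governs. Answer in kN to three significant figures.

558 kN (bearing governs)

Bolt shear: A_b = π·30²/4 = 706.9 mm²; R_n = 469 × 706.9 × 5 × 1 / 1000 = 1658 kN → 1658 / 2 = 829 kN.
Bearing (1.2 l_c t F_u ≤ 2.4 d t F_u): upper limit = 2.4·30·8·410 / 1000 = 236.2 kN.
  Edge l_c = 60 − 33/2 = 43.5 → r_n = 171.2 kN; interior l_c = 95 − 33 = 62 → r_n = 236.2 kN.
  R_n,bearing = 1·171.2 + 4·236.2 = 1116 kN → 1116 / 2 = 558 kN.
Bearing governs: 558 kN.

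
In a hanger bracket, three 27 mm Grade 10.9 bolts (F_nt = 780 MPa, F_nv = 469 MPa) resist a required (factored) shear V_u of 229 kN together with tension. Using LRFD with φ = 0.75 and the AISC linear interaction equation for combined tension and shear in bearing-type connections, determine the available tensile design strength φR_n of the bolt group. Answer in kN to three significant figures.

A_b = π·27²/4 = 572.6 mm²; f_rv = 229 × 1000 / (3 × 572.6) = 133.3 MPa.
F'_nt = 1.3 F_nt − (F_nt / φF_nv) f_rv = 1.3·780 − (780/(0.75·469))·133.3 = 718.4 MPa, capped at F_nt → F'_nt = 718.4 MPa.
R_n = F'_nt · A_b · n = 718.4 × 572.6 × 3 / 1000 = 1234 kN.
Design strength φR_n = 0.75 × 1234 = 925 kN.

925 kN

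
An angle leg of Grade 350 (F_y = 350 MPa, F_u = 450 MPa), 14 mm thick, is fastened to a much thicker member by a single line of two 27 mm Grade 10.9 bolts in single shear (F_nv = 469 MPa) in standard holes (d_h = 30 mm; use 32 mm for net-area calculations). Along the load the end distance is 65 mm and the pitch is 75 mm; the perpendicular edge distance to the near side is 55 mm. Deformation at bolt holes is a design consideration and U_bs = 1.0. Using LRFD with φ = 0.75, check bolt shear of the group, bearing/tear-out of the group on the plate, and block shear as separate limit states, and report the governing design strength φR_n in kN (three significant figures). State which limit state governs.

403 kN (bolt shear governs)

Bolt shear: A_b = π·27²/4 = 572.6 mm²; R_n = 469 × 572.6 × 2 × 1 / 1000 = 537.1 kN → 0.75 × 537.1 = 403 kN.
Bearing: edge l_c = 50, r_n = 378 kN; interior l_c = 45, r_n = 340.2 kN; R_n = 378 + 1·340.2 = 718.2 kN → 539 kN.
Block shear: A_gv = 1960, A_nv = 1288, A_nt = 546 mm²; R_n = min(0.6F_uA_nv, 0.6F_yA_gv) + U_bs·F_u·A_nt = 593.5 kN → 445 kN.
Bolt shear governs: 403 kN.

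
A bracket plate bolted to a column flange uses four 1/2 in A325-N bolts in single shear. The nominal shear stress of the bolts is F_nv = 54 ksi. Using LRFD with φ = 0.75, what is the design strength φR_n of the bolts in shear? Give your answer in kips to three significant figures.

A_b = π × 0.5² / 4 = 0.1963 in².
R_n = F_nv · A_b · n · n_s = 54 × 0.1963 × 4 × 1 = 42.41 kips.
Design strength φR_n = 0.75 × 42.41 = 31.8 kips.

31.8 kips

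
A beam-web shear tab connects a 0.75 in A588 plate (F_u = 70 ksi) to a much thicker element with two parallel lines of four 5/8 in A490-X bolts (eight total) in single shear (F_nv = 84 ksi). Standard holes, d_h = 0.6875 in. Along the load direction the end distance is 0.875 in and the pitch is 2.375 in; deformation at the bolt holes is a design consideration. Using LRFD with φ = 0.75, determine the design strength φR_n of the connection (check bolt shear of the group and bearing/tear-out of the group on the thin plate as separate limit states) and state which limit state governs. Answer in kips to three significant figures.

155 kips (bolt shear governs)

Bolt shear: A_b = π·0.625²/4 = 0.3068 in²; R_n = 84 × 0.3068 × 8 × 1 = 206.2 kips → 0.75 × 206.2 = 155 kips.
Bearing (1.2 l_c t F_u ≤ 2.4 d t F_u): upper limit = 2.4·0.625·0.75·70 = 78.75 kips.
  Edge l_c = 0.875 − 0.6875/2 = 0.5312 → r_n = 33.47 kips; interior l_c = 2.375 − 0.6875 = 1.688 → r_n = 78.75 kips.
  R_n,bearing = 2·33.47 + 6·78.75 = 539.4 kips → 0.75 × 539.4 = 405 kips.
Bolt shear governs: 155 kips.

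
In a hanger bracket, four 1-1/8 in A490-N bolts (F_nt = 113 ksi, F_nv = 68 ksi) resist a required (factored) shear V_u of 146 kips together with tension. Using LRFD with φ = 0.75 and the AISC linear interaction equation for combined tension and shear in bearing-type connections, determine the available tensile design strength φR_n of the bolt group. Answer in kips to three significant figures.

A_b = π·1.125²/4 = 0.994 in²; f_rv = 146 / (4 × 0.994) = 36.72 ksi.
F'_nt = 1.3 F_nt − (F_nt / φF_nv) f_rv = 1.3·113 − (113/(0.75·68))·36.72 = 65.54 ksi, capped at F_nt → F'_nt = 65.54 ksi.
R_n = F'_nt · A_b · n = 65.54 × 0.994 × 4 = 260.6 kips.
Design strength φR_n = 0.75 × 260.6 = 195 kips.

195 kips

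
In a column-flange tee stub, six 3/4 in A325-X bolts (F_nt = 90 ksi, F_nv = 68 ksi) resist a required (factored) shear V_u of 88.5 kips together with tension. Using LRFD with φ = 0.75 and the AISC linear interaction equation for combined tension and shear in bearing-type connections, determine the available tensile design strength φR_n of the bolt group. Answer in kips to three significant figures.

115 kips

A_b = π·0.75²/4 = 0.4418 in²; f_rv = 88.5 / (6 × 0.4418) = 33.39 ksi.
F'_nt = 1.3 F_nt − (F_nt / φF_nv) f_rv = 1.3·90 − (90/(0.75·68))·33.39 = 58.08 ksi, capped at F_nt → F'_nt = 58.08 ksi.
R_n = F'_nt · A_b · n = 58.08 × 0.4418 × 6 = 154 kips.
Design strength φR_n = 0.75 × 154 = 115 kips.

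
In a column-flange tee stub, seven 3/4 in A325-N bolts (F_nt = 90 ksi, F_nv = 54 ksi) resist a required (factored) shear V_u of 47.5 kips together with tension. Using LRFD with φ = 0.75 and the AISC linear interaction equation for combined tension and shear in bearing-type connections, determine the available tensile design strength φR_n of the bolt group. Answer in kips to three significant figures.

192 kips

A_b = π·0.75²/4 = 0.4418 in²; f_rv = 47.5 / (7 × 0.4418) = 15.36 ksi.
F'_nt = 1.3 F_nt − (F_nt / φF_nv) f_rv = 1.3·90 − (90/(0.75·54))·15.36 = 82.87 ksi, capped at F_nt → F'_nt = 82.87 ksi.
R_n = F'_nt · A_b · n = 82.87 × 0.4418 × 7 = 256.3 kips.
Design strength φR_n = 0.75 × 256.3 = 192 kips.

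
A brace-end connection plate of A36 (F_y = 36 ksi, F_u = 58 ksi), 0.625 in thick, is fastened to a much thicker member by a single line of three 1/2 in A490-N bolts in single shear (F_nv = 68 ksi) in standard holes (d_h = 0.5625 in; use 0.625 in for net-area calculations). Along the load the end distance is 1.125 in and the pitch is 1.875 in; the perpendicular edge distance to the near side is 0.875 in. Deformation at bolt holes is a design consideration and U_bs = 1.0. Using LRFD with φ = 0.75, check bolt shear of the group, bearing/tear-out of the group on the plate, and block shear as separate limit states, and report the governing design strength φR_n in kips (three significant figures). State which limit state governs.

30 kips (bolt shear governs)

Bolt shear: A_b = π·0.5²/4 = 0.1963 in²; R_n = 68 × 0.1963 × 3 × 1 = 40.06 kips → 0.75 × 40.06 = 30 kips.
Bearing: edge l_c = 0.8438, r_n = 36.7 kips; interior l_c = 1.312, r_n = 43.5 kips; R_n = 36.7 + 2·43.5 = 123.7 kips → 92.8 kips.
Block shear: A_gv = 3.047, A_nv = 2.07, A_nt = 0.3516 in²; R_n = min(0.6F_uA_nv, 0.6F_yA_gv) + U_bs·F_u·A_nt = 86.2 kips → 64.7 kips.
Bolt shear governs: 30 kips.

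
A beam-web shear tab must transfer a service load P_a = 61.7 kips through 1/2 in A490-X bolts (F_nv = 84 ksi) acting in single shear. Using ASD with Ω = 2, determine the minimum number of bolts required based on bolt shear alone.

8 bolts

A_b = π·0.5²/4 = 0.1963 in².
Per-bolt allowable strength R_n/Ω = 84 × 0.1963 × 1 / 2 = 8.247 kips.
n ≥ 61.7 / 8.247 = 7.482 → use 8 bolts.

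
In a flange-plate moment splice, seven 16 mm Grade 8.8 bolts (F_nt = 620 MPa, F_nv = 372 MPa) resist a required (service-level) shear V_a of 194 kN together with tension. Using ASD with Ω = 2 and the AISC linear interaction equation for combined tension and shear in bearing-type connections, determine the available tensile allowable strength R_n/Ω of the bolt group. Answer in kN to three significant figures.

A_b = π·16²/4 = 201.1 mm²; f_rv = 194 × 1000 / (7 × 201.1) = 137.8 MPa.
F'_nt = 1.3 F_nt − (Ω F_nt / F_nv) f_rv = 1.3·620 − (2·620/372)·137.8 = 346.5 MPa, capped at F_nt → F'_nt = 346.5 MPa.
R_n = F'_nt · A_b · n = 346.5 × 201.1 × 7 / 1000 = 487.7 kN.
Allowable strength R_n/Ω = 487.7 / 2 = 244 kN.

244 kN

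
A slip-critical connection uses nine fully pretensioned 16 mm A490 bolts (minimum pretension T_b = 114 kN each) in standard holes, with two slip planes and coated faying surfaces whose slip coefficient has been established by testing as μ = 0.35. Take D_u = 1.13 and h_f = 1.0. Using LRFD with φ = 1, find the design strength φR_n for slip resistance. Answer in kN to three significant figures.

812 kN

R_n = μ · D_u · h_f · T_b · n_s · n_b = 0.35 × 1.13 × 1.0 × 114 × 2 × 9 = 811.6 kN.
Design strength φR_n = 1 × 811.6 = 812 kN.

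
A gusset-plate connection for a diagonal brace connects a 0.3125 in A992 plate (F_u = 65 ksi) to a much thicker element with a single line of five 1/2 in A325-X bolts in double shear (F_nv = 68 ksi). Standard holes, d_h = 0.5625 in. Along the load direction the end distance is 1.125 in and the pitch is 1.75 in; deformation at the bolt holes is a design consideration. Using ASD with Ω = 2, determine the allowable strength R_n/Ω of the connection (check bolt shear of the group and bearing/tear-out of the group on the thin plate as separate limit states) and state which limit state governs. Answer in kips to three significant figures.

59 kips (bearing governs)

Bolt shear: A_b = π·0.5²/4 = 0.1963 in²; R_n = 68 × 0.1963 × 5 × 2 = 133.5 kips → 133.5 / 2 = 66.8 kips.
Bearing (1.2 l_c t F_u ≤ 2.4 d t F_u): upper limit = 2.4·0.5·0.3125·65 = 24.38 kips.
  Edge l_c = 1.125 − 0.5625/2 = 0.8438 → r_n = 20.57 kips; interior l_c = 1.75 − 0.5625 = 1.188 → r_n = 24.38 kips.
  R_n,bearing = 1·20.57 + 4·24.38 = 118.1 kips → 118.1 / 2 = 59 kips.
Bearing governs: 59 kips.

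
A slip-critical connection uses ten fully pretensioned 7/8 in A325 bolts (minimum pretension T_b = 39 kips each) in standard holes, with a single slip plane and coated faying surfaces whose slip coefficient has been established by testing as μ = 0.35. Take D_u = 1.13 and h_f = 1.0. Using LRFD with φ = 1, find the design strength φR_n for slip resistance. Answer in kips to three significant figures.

154 kips

R_n = μ · D_u · h_f · T_b · n_s · n_b = 0.35 × 1.13 × 1.0 × 39 × 1 × 10 = 154.2 kips.
Design strength φR_n = 1 × 154.2 = 154 kips.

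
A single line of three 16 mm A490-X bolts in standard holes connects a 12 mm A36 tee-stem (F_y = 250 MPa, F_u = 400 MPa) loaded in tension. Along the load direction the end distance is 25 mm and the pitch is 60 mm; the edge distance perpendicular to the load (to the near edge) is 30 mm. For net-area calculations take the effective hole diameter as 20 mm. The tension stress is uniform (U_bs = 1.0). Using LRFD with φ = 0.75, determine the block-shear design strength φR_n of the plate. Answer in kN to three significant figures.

268 kN

Shear plane L_v = 25 + 2·60 = 145 mm; A_gv = 145 × 12 = 1740 mm².
A_nv = (145 − 2.5·20) × 12 = 1140 mm².
A_nt = (30 − 0.5·20) × 12 = 240 mm².
0.6 F_u A_nv = 273.6 kN; 0.6 F_y A_gv = 261 kN → shear yielding governs the shear term.
R_n = 261 + 1.0 × 400 × 240 / 1000 = 357 kN.
Design strength φR_n = 0.75 × 357 = 268 kN.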